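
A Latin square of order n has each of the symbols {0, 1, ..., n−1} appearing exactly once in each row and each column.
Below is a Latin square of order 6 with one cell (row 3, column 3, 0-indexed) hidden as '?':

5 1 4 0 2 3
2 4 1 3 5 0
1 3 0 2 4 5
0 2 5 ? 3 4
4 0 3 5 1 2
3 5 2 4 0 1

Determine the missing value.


Row 3 contains symbols [0, 2, 3, 4, 5] — missing [1].
Column 3 contains symbols [0, 2, 3, 4, 5] — missing [1].
The missing symbol must appear in both missing sets; intersection = [1].
Therefore the hidden value is 1.

Missing value = 1.


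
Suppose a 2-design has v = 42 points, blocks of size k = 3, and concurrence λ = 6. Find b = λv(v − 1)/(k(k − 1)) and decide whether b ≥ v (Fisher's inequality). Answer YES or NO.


b = λv(v − 1)/(k(k − 1)) = 6·42·41/(3·2) = 10332/6 = 1722.
Compare with v = 42: b ≥ v, so Fisher's inequality holds.

YES


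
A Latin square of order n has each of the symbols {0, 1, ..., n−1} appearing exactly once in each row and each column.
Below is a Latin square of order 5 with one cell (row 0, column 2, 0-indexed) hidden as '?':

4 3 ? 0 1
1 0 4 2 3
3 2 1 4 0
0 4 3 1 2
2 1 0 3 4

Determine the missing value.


Row 0 contains symbols [0, 1, 3, 4] — missing [2].
Column 2 contains symbols [0, 1, 3, 4] — missing [2].
The missing symbol must appear in both missing sets; intersection = [2].
Therefore the hidden value is 2.

Missing value = 2.


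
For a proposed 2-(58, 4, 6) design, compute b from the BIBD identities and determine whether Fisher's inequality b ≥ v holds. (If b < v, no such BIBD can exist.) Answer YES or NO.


r = λ(v − 1)/(k − 1) = 6·57/3 = 114.
b = vr/k = 58·114/4 = 1653.
Fisher's inequality: b ≥ v ⇔ 1653 ≥ 58? YES.

YES


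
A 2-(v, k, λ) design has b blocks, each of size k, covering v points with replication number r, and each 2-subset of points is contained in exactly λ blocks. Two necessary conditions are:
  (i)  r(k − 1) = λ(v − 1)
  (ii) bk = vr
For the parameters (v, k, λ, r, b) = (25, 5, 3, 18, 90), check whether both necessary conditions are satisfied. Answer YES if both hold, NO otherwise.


Condition (i): r(k − 1) = 18·4 = 72; λ(v − 1) = 3·24 = 72. Match? YES.
Condition (ii): bk = 90·5 = 450; vr = 25·18 = 450. Match? YES.
Both conditions hold? YES.

YES


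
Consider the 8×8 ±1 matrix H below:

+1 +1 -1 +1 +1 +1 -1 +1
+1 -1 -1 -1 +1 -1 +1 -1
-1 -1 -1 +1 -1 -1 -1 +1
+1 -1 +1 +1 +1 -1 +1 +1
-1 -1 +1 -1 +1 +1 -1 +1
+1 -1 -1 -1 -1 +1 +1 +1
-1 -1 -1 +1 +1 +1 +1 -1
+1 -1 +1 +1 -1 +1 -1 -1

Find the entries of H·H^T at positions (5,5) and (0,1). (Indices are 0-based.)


Row 0 of H: [1, 1, -1, 1, 1, 1, -1, 1].
Row 1 of H: [1, -1, -1, -1, 1, -1, 1, -1].
Row 5 of H: [1, -1, -1, -1, -1, 1, 1, 1].
(H·H^T)[5][5] = Σ_j H[5][j]·H[5][j] = (1)² + (-1)² + (-1)² + (-1)² + (-1)² + (1)² + (1)² + (1)² = 1 + 1 + 1 + 1 + 1 + 1 + 1 + 1 = 8.
(H·H^T)[0][1] = Σ_j H[0][j]·H[1][j] = (1)·(1) + (1)·(-1) + (-1)·(-1) + (1)·(-1) + (1)·(1) + (1)·(-1) + (-1)·(1) + (1)·(-1) = 1 + -1 + 1 + -1 + 1 + -1 + -1 + -1 = -2.
Rows 0 and 1 are not orthogonal (dot product = -2 ≠ 0), so H is not a Hadamard matrix.

(5,5) entry = 8; (0,1) entry = -2.


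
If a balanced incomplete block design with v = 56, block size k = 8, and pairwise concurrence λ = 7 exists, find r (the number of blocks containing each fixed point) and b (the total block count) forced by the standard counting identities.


Any 2-(v, k, λ) BIBD satisfies two necessary conditions:
  (i)  Each point sits in r blocks, and counting incidences through any fixed point gives r(k − 1) = λ(v − 1), so r = λ(v − 1)/(k − 1).
  (ii) Total incidences bk = vr, so b = vr/k.
Step 1: r = λ(v − 1)/(k − 1) = 7·(56 − 1)/(8 − 1) = 7·55/7 = 385/7 = 55.
Step 2: b = vr/k = 56·55/8 = 3080/8 = 385.
Check integrality: r = 55 ∈ Z ✓, b = 385 ∈ Z ✓.
(These identities are necessary conditions: they determine r and b for any design with these parameters, but do not by themselves prove that one exists.)

r = 55, b = 385.


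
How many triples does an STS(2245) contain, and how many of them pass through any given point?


An STS(v) is a 2-(v, 3, 1) BIBD: block size k = 3, λ = 1.
Replication: r(k − 1) = λ(v − 1) ⇒ r·2 = 2245 − 1 = 2244 ⇒ r = 1122.
Block count: bk = vr ⇒ b·3 = 2245·1122 = 2518890 ⇒ b = 839630.

r = 1122, b = 839630.


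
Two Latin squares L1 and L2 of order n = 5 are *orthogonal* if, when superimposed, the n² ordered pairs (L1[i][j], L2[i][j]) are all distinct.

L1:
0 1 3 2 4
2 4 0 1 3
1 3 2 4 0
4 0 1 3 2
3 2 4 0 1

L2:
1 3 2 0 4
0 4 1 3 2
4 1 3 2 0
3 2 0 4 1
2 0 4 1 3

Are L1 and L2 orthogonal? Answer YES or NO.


Form the n² = 25 superimposed pairs (L1[i][j], L2[i][j]), row by row (rows and columns indexed from 0):
row 0: (0,1) (1,3) (3,2) (2,0) (4,4)
row 1: (2,0) (4,4) (0,1) (1,3) (3,2)
row 2: (1,4) (3,1) (2,3) (4,2) (0,0)
row 3: (4,3) (0,2) (1,0) (3,4) (2,1)
row 4: (3,2) (2,0) (4,4) (0,1) (1,3)
Orthogonality requires all 25 pairs distinct.
But the pair (2,0) repeats: cell (0,3) has L1 = 2, L2 = 0, and cell (1,0) has L1 = 2, L2 = 0.
A repeated pair means some other pair never occurs (only 15 distinct pairs out of 25), so the squares are not orthogonal.
Conclusion: NO.

NO


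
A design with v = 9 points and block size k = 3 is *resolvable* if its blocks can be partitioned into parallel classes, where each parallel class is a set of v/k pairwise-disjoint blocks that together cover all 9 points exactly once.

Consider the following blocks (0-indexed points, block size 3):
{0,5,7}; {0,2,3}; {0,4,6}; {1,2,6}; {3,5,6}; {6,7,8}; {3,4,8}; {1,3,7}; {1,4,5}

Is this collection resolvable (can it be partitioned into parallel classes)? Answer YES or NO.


v = 9, block size k = 3, number of blocks = 9.
For resolvability, blocks must partition into parallel classes of size v/k = 3.
Total blocks must therefore be a multiple of 3: 9 = 3·3 + 0 ⇒ divisible ✓.
Consider block {0,4,6}. The only other block(s) in the collection disjoint from it are {1,3,7} — just 1 block(s). Any parallel class containing {0,4,6} would need 2 other blocks each disjoint from it, so no parallel class of size 3 can contain {0,4,6}.
Since every block must belong to some parallel class in a resolution, the collection cannot be partitioned into parallel classes.
Resolvable? NO.

NO


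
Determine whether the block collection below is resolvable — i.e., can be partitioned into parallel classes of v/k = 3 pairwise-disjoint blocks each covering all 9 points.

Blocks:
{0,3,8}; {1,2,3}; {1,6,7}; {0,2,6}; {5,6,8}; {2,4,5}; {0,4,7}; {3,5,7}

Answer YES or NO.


v = 9, block size k = 3, number of blocks = 8.
For resolvability, blocks must partition into parallel classes of size v/k = 3.
Total blocks must therefore be a multiple of 3: 8 = 3·2 + 2 ⇒ not divisible ✗.
Resolvable? NO.

NO


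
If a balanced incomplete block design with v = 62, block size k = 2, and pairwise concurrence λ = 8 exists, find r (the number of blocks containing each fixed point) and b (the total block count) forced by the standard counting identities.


Any 2-(v, k, λ) BIBD satisfies two necessary conditions:
  (i)  Each point sits in r blocks, and counting incidences through any fixed point gives r(k − 1) = λ(v − 1), so r = λ(v − 1)/(k − 1).
  (ii) Total incidences bk = vr, so b = vr/k.
Step 1: r = λ(v − 1)/(k − 1) = 8·(62 − 1)/(2 − 1) = 8·61/1 = 488/1 = 488.
Step 2: b = vr/k = 62·488/2 = 30256/2 = 15128.
Check integrality: r = 488 ∈ Z ✓, b = 15128 ∈ Z ✓.
(These identities are necessary conditions: they determine r and b for any design with these parameters, but do not by themselves prove that one exists.)

r = 488, b = 15128.


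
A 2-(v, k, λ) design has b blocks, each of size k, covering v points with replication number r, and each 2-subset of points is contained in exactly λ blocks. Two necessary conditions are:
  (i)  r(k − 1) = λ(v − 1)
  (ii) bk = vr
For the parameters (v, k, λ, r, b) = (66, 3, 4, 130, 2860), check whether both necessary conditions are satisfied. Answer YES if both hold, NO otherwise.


Condition (i): r(k − 1) = 130·2 = 260; λ(v − 1) = 4·65 = 260. Match? YES.
Condition (ii): bk = 2860·3 = 8580; vr = 66·130 = 8580. Match? YES.
Both conditions hold? YES.

YES


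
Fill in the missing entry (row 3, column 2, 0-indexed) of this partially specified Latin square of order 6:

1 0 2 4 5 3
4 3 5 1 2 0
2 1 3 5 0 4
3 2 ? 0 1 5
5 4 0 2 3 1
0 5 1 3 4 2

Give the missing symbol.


Row 3 contains symbols [0, 1, 2, 3, 5] — missing [4].
Column 2 contains symbols [0, 1, 2, 3, 5] — missing [4].
The missing symbol must appear in both missing sets; intersection = [4].
Therefore the hidden value is 4.

Missing value = 4.


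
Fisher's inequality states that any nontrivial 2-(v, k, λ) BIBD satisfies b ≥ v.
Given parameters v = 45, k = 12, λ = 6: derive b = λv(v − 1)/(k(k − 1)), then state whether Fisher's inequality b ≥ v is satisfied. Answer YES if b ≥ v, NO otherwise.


b = λv(v − 1)/(k(k − 1)) = 6·45·44/(12·11) = 11880/132 = 90.
Compare with v = 45: b ≥ v, so Fisher's inequality holds.

YES


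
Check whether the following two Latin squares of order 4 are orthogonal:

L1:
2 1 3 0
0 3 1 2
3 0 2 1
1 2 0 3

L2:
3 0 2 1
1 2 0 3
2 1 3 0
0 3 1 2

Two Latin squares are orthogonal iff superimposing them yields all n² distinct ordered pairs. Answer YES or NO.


Form the n² = 16 superimposed pairs (L1[i][j], L2[i][j]), row by row (rows and columns indexed from 0):
row 0: (2,3) (1,0) (3,2) (0,1)
row 1: (0,1) (3,2) (1,0) (2,3)
row 2: (3,2) (0,1) (2,3) (1,0)
row 3: (1,0) (2,3) (0,1) (3,2)
Orthogonality requires all 16 pairs distinct.
But the pair (0,1) repeats: cell (0,3) has L1 = 0, L2 = 1, and cell (1,0) has L1 = 0, L2 = 1.
A repeated pair means some other pair never occurs (only 4 distinct pairs out of 16), so the squares are not orthogonal.
Conclusion: NO.

NO


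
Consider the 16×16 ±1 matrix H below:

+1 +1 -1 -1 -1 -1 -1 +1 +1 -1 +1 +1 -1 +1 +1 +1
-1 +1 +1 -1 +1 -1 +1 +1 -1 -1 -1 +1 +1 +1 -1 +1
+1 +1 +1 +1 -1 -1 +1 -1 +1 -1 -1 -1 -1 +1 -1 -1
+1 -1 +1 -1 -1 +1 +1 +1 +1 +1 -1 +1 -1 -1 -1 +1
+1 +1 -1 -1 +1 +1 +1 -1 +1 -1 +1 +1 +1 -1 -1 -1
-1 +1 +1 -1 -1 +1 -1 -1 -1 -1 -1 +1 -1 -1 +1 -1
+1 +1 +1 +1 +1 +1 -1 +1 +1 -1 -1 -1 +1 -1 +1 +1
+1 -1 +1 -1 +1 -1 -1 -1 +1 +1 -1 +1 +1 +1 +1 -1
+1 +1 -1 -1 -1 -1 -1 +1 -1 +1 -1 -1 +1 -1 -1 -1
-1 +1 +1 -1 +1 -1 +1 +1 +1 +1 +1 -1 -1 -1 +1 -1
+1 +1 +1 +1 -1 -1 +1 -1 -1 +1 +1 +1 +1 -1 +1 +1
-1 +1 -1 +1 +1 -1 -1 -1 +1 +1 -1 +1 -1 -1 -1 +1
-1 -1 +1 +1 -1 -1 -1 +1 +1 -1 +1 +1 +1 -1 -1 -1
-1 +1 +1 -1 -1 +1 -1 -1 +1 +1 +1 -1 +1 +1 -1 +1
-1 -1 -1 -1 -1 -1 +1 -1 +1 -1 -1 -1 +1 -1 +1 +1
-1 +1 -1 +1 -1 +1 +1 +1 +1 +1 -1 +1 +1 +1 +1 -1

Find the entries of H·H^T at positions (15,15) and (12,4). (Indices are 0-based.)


Row 4 of H: [1, 1, -1, -1, 1, 1, 1, -1, 1, -1, 1, 1, 1, -1, -1, -1].
Row 12 of H: [-1, -1, 1, 1, -1, -1, -1, 1, 1, -1, 1, 1, 1, -1, -1, -1].
Row 15 of H: [-1, 1, -1, 1, -1, 1, 1, 1, 1, 1, -1, 1, 1, 1, 1, -1].
(H·H^T)[15][15] = Σ_j H[15][j]·H[15][j] = (-1)² + (1)² + (-1)² + (1)² + (-1)² + (1)² + (1)² + (1)² + (1)² + (1)² + (-1)² + (1)² + (1)² + (1)² + (1)² + (-1)² = 1 + 1 + 1 + 1 + 1 + 1 + 1 + 1 + 1 + 1 + 1 + 1 + 1 + 1 + 1 + 1 = 16.
(H·H^T)[12][4] = Σ_j H[12][j]·H[4][j] = (-1)·(1) + (-1)·(1) + (1)·(-1) + (1)·(-1) + (-1)·(1) + (-1)·(1) + (-1)·(1) + (1)·(-1) + (1)·(1) + (-1)·(-1) + (1)·(1) + (1)·(1) + (1)·(1) + (-1)·(-1) + (-1)·(-1) + (-1)·(-1) = -1 + -1 + -1 + -1 + -1 + -1 + -1 + -1 + 1 + 1 + 1 + 1 + 1 + 1 + 1 + 1 = 0.
So rows 12 and 4 are orthogonal; the diagonal entry equals n = 16.

(15,15) entry = 16; (12,4) entry = 0.


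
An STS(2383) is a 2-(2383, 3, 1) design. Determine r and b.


An STS(v) is a 2-(v, 3, 1) BIBD: block size k = 3, λ = 1.
Replication: r(k − 1) = λ(v − 1) ⇒ r·2 = 2383 − 1 = 2382 ⇒ r = 1191.
Block count: b = v(v − 1)/6 = 2383·2382/6 = 5676306/6 = 946051.

r = 1191, b = 946051.


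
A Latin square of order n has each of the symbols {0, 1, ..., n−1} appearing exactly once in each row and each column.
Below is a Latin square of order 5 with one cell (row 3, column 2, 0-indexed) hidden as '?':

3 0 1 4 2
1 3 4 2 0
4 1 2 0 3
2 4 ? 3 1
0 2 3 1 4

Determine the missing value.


Row 3 contains symbols [1, 2, 3, 4] — missing [0].
Column 2 contains symbols [1, 2, 3, 4] — missing [0].
The missing symbol must appear in both missing sets; intersection = [0].
Therefore the hidden value is 0.

Missing value = 0.


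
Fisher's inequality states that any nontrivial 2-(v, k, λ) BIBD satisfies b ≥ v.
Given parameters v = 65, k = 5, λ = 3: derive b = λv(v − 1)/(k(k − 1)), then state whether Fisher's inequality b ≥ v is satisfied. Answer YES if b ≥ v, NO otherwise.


b = λv(v − 1)/(k(k − 1)) = 3·65·64/(5·4) = 12480/20 = 624.
Compare with v = 65: b ≥ v, so Fisher's inequality holds.

YES


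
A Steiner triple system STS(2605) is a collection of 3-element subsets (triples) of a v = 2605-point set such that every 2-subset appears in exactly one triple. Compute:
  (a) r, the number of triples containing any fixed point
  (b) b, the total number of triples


An STS(v) is a 2-(v, 3, 1) BIBD: block size k = 3, λ = 1.
Replication: r(k − 1) = λ(v − 1) ⇒ r·2 = 2605 − 1 = 2604 ⇒ r = 1302.
Block count: bk = vr ⇒ b·3 = 2605·1302 = 3391710 ⇒ b = 1130570.
(Check via b = v(v − 1)/6 = 2605·2604/6 = 6783420/6 = 1130570.)

r = 1302, b = 1130570.


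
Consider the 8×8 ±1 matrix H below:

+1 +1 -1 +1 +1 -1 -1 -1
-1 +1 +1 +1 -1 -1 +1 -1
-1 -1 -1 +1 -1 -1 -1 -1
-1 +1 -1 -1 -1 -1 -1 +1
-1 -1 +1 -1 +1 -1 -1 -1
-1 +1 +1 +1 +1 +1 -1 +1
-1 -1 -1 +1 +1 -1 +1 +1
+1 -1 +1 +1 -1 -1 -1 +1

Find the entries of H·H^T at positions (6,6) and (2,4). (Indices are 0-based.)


Row 2 of H: [-1, -1, -1, 1, -1, -1, -1, -1].
Row 4 of H: [-1, -1, 1, -1, 1, -1, -1, -1].
Row 6 of H: [-1, -1, -1, 1, 1, -1, 1, 1].
(H·H^T)[6][6] = Σ_j H[6][j]·H[6][j] = (-1)² + (-1)² + (-1)² + (1)² + (1)² + (-1)² + (1)² + (1)² = 1 + 1 + 1 + 1 + 1 + 1 + 1 + 1 = 8.
(H·H^T)[2][4] = Σ_j H[2][j]·H[4][j] = (-1)·(-1) + (-1)·(-1) + (-1)·(1) + (1)·(-1) + (-1)·(1) + (-1)·(-1) + (-1)·(-1) + (-1)·(-1) = 1 + 1 + -1 + -1 + -1 + 1 + 1 + 1 = 2.
Rows 2 and 4 are not orthogonal (dot product = 2 ≠ 0), so H is not a Hadamard matrix.

(6,6) entry = 8; (2,4) entry = 2.


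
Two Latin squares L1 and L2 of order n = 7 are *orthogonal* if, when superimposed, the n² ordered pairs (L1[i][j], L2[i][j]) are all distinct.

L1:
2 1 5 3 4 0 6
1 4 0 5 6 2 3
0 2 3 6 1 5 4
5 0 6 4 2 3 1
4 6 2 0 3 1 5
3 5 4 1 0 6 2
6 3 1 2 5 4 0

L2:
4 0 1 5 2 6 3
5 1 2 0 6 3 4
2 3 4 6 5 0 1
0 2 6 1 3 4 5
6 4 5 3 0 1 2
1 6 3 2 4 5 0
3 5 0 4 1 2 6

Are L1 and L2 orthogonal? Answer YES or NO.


Form the n² = 49 superimposed pairs (L1[i][j], L2[i][j]), row by row (rows and columns indexed from 0):
row 0: (2,4) (1,0) (5,1) (3,5) (4,2) (0,6) (6,3)
row 1: (1,5) (4,1) (0,2) (5,0) (6,6) (2,3) (3,4)
row 2: (0,2) (2,3) (3,4) (6,6) (1,5) (5,0) (4,1)
row 3: (5,0) (0,2) (6,6) (4,1) (2,3) (3,4) (1,5)
row 4: (4,6) (6,4) (2,5) (0,3) (3,0) (1,1) (5,2)
row 5: (3,1) (5,6) (4,3) (1,2) (0,4) (6,5) (2,0)
row 6: (6,3) (3,5) (1,0) (2,4) (5,1) (4,2) (0,6)
Orthogonality requires all 49 pairs distinct.
But the pair (0,2) repeats: cell (1,2) has L1 = 0, L2 = 2, and cell (2,0) has L1 = 0, L2 = 2.
A repeated pair means some other pair never occurs (only 28 distinct pairs out of 49), so the squares are not orthogonal.
Conclusion: NO.

NO


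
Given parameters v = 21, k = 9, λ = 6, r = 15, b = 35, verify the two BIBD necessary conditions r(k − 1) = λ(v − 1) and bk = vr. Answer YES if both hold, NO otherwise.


Condition (i): r(k − 1) = 15·8 = 120; λ(v − 1) = 6·20 = 120. Match? YES.
Condition (ii): bk = 35·9 = 315; vr = 21·15 = 315. Match? YES.
Both conditions hold? YES.

YES


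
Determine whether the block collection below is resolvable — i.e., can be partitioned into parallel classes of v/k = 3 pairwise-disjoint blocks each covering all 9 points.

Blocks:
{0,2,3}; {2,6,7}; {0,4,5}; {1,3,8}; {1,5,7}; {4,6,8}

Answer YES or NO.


v = 9, block size k = 3, number of blocks = 6.
For resolvability, blocks must partition into parallel classes of size v/k = 3.
Total blocks must therefore be a multiple of 3: 6 = 3·2 + 0 ⇒ divisible ✓.
Greedy packing gives 2 candidate class(es). Each should be a full parallel class (size 3, covers all 9 points).
  Class 1 (3 blocks): {0,2,3}; {1,5,7}; {4,6,8}. Points covered: [0, 1, 2, 3, 4, 5, 6, 7, 8].
  Class 2 (3 blocks): {2,6,7}; {0,4,5}; {1,3,8}. Points covered: [0, 1, 2, 3, 4, 5, 6, 7, 8].
All classes full (size 3)? YES. All classes cover every point? YES.
Resolvable? YES.

YES


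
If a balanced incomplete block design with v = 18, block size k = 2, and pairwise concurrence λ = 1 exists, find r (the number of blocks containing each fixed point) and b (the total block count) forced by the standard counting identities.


Any 2-(v, k, λ) BIBD satisfies two necessary conditions:
  (i)  Each point sits in r blocks, and counting incidences through any fixed point gives r(k − 1) = λ(v − 1), so r = λ(v − 1)/(k − 1).
  (ii) Total incidences bk = vr, so b = vr/k.
Step 1: r = λ(v − 1)/(k − 1) = 1·(18 − 1)/(2 − 1) = 1·17/1 = 17/1 = 17.
Step 2: b = vr/k = 18·17/2 = 306/2 = 153.
Check integrality: r = 17 ∈ Z ✓, b = 153 ∈ Z ✓.
(These identities are necessary conditions: they determine r and b for any design with these parameters, but do not by themselves prove that one exists.)

r = 17, b = 153.


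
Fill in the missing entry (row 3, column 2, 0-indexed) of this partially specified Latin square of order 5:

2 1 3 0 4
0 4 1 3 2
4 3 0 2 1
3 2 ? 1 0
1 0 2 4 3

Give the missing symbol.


Row 3 contains symbols [0, 1, 2, 3] — missing [4].
Column 2 contains symbols [0, 1, 2, 3] — missing [4].
The missing symbol must appear in both missing sets; intersection = [4].
Therefore the hidden value is 4.

Missing value = 4.


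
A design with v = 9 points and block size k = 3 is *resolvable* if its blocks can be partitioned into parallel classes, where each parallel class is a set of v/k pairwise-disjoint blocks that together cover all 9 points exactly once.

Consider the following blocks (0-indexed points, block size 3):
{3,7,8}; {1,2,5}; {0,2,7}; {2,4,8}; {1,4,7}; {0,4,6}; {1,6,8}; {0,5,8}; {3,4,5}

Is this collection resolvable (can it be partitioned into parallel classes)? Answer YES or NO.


v = 9, block size k = 3, number of blocks = 9.
For resolvability, blocks must partition into parallel classes of size v/k = 3.
Total blocks must therefore be a multiple of 3: 9 = 3·3 + 0 ⇒ divisible ✓.
Consider block {2,4,8}. It intersects every other block in the collection, so no parallel class of size 3 can contain it.
Since every block must belong to some parallel class in a resolution, the collection cannot be partitioned into parallel classes.
Resolvable? NO.

NO


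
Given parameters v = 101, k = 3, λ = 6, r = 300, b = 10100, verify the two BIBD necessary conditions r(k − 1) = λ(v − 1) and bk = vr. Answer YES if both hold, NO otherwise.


Condition (i): r(k − 1) = 300·2 = 600; λ(v − 1) = 6·100 = 600. Match? YES.
Condition (ii): bk = 10100·3 = 30300; vr = 101·300 = 30300. Match? YES.
Both conditions hold? YES.

YES


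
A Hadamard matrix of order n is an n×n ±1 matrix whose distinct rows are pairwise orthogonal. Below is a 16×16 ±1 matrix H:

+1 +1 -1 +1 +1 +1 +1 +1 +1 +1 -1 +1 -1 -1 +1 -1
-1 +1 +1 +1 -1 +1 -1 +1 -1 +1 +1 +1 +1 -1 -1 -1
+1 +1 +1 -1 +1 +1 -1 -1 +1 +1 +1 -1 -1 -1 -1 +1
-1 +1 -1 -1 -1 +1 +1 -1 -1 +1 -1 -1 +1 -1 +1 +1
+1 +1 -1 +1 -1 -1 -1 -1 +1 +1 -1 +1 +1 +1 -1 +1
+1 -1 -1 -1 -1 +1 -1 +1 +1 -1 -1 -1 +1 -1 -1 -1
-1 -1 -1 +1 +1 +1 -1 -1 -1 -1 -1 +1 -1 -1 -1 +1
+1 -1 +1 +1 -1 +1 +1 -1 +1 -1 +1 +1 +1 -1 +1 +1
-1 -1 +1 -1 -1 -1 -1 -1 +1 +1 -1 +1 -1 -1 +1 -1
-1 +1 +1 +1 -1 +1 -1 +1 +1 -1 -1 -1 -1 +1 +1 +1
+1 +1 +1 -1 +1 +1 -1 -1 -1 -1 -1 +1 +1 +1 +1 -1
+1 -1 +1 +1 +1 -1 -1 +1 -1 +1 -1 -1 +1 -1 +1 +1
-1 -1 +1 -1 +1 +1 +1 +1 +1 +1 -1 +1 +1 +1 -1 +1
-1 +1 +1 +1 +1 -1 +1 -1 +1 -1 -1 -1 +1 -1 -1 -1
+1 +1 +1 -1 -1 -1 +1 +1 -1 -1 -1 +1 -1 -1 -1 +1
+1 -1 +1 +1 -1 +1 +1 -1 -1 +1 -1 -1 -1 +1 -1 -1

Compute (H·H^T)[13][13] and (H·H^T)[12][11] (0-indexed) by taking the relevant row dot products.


Row 11 of H: [1, -1, 1, 1, 1, -1, -1, 1, -1, 1, -1, -1, 1, -1, 1, 1].
Row 12 of H: [-1, -1, 1, -1, 1, 1, 1, 1, 1, 1, -1, 1, 1, 1, -1, 1].
Row 13 of H: [-1, 1, 1, 1, 1, -1, 1, -1, 1, -1, -1, -1, 1, -1, -1, -1].
(H·H^T)[13][13] = Σ_j H[13][j]·H[13][j] = (-1)² + (1)² + (1)² + (1)² + (1)² + (-1)² + (1)² + (-1)² + (1)² + (-1)² + (-1)² + (-1)² + (1)² + (-1)² + (-1)² + (-1)² = 1 + 1 + 1 + 1 + 1 + 1 + 1 + 1 + 1 + 1 + 1 + 1 + 1 + 1 + 1 + 1 = 16.
(H·H^T)[12][11] = Σ_j H[12][j]·H[11][j] = (-1)·(1) + (-1)·(-1) + (1)·(1) + (-1)·(1) + (1)·(1) + (1)·(-1) + (1)·(-1) + (1)·(1) + (1)·(-1) + (1)·(1) + (-1)·(-1) + (1)·(-1) + (1)·(1) + (1)·(-1) + (-1)·(1) + (1)·(1) = -1 + 1 + 1 + -1 + 1 + -1 + -1 + 1 + -1 + 1 + 1 + -1 + 1 + -1 + -1 + 1 = 0.
So rows 12 and 11 are orthogonal; the diagonal entry equals n = 16.

(13,13) entry = 16; (12,11) entry = 0.


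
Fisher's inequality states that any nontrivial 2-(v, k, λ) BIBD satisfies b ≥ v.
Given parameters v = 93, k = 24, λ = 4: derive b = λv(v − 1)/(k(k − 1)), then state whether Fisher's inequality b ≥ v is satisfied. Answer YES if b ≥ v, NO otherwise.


b = λv(v − 1)/(k(k − 1)) = 4·93·92/(24·23) = 34224/552 = 62.
Compare with v = 93: b < v, so Fisher's inequality fails.

NO


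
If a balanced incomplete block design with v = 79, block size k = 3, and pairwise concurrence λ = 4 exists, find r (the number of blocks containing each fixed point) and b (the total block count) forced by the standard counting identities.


Any 2-(v, k, λ) BIBD satisfies two necessary conditions:
  (i)  Each point sits in r blocks, and counting incidences through any fixed point gives r(k − 1) = λ(v − 1), so r = λ(v − 1)/(k − 1).
  (ii) Total incidences bk = vr, so b = vr/k.
Step 1: r = λ(v − 1)/(k − 1) = 4·(79 − 1)/(3 − 1) = 4·78/2 = 312/2 = 156.
Step 2: b = vr/k = 79·156/3 = 12324/3 = 4108.
Check integrality: r = 156 ∈ Z ✓, b = 4108 ∈ Z ✓.
(These identities are necessary conditions: they determine r and b for any design with these parameters, but do not by themselves prove that one exists.)

r = 156, b = 4108.


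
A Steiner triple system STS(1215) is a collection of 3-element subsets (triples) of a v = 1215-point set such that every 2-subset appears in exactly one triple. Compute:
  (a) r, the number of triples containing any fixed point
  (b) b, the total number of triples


An STS(v) is a 2-(v, 3, 1) BIBD: block size k = 3, λ = 1.
Replication: r(k − 1) = λ(v − 1) ⇒ r·2 = 1215 − 1 = 1214 ⇒ r = 607.
Block count: b = v(v − 1)/6 = 1215·1214/6 = 1475010/6 = 245835.
(Check via bk = vr: 245835·3 = 737505 = 1215·607 = 737505 ✓.)

r = 607, b = 245835.


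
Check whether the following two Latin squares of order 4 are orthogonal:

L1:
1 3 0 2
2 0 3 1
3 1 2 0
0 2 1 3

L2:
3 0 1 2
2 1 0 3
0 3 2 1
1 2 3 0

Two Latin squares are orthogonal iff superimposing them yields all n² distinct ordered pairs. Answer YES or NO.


Form the n² = 16 superimposed pairs (L1[i][j], L2[i][j]), row by row (rows and columns indexed from 0):
row 0: (1,3) (3,0) (0,1) (2,2)
row 1: (2,2) (0,1) (3,0) (1,3)
row 2: (3,0) (1,3) (2,2) (0,1)
row 3: (0,1) (2,2) (1,3) (3,0)
Orthogonality requires all 16 pairs distinct.
But the pair (2,2) repeats: cell (0,3) has L1 = 2, L2 = 2, and cell (1,0) has L1 = 2, L2 = 2.
A repeated pair means some other pair never occurs (only 4 distinct pairs out of 16), so the squares are not orthogonal.
Conclusion: NO.

NO


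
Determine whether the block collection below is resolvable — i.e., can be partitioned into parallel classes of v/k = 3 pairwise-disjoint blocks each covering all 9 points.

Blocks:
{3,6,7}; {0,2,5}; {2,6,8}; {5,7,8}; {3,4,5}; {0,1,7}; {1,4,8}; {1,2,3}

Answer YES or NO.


v = 9, block size k = 3, number of blocks = 8.
For resolvability, blocks must partition into parallel classes of size v/k = 3.
Total blocks must therefore be a multiple of 3: 8 = 3·2 + 2 ⇒ not divisible ✗.
Resolvable? NO.

NO


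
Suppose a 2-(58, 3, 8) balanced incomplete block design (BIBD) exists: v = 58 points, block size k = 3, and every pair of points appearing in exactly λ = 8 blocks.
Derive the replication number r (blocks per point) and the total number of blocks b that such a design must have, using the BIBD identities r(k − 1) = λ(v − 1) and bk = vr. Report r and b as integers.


Any 2-(v, k, λ) BIBD satisfies two necessary conditions:
  (i)  Each point sits in r blocks, and counting incidences through any fixed point gives r(k − 1) = λ(v − 1), so r = λ(v − 1)/(k − 1).
  (ii) Total incidences bk = vr, so b = vr/k.
Step 1: r = λ(v − 1)/(k − 1) = 8·(58 − 1)/(3 − 1) = 8·57/2 = 456/2 = 228.
Step 2: b = vr/k = 58·228/3 = 13224/3 = 4408.
Check integrality: r = 228 ∈ Z ✓, b = 4408 ∈ Z ✓.
(These identities are necessary conditions: they determine r and b for any design with these parameters, but do not by themselves prove that one exists.)

r = 228, b = 4408.


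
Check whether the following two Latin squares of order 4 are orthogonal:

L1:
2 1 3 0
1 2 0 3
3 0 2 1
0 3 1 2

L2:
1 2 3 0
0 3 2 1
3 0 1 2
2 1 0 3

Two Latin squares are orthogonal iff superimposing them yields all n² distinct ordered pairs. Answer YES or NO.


Form the n² = 16 superimposed pairs (L1[i][j], L2[i][j]), row by row (rows and columns indexed from 0):
row 0: (2,1) (1,2) (3,3) (0,0)
row 1: (1,0) (2,3) (0,2) (3,1)
row 2: (3,3) (0,0) (2,1) (1,2)
row 3: (0,2) (3,1) (1,0) (2,3)
Orthogonality requires all 16 pairs distinct.
But the pair (3,3) repeats: cell (0,2) has L1 = 3, L2 = 3, and cell (2,0) has L1 = 3, L2 = 3.
A repeated pair means some other pair never occurs (only 8 distinct pairs out of 16), so the squares are not orthogonal.
Conclusion: NO.

NO


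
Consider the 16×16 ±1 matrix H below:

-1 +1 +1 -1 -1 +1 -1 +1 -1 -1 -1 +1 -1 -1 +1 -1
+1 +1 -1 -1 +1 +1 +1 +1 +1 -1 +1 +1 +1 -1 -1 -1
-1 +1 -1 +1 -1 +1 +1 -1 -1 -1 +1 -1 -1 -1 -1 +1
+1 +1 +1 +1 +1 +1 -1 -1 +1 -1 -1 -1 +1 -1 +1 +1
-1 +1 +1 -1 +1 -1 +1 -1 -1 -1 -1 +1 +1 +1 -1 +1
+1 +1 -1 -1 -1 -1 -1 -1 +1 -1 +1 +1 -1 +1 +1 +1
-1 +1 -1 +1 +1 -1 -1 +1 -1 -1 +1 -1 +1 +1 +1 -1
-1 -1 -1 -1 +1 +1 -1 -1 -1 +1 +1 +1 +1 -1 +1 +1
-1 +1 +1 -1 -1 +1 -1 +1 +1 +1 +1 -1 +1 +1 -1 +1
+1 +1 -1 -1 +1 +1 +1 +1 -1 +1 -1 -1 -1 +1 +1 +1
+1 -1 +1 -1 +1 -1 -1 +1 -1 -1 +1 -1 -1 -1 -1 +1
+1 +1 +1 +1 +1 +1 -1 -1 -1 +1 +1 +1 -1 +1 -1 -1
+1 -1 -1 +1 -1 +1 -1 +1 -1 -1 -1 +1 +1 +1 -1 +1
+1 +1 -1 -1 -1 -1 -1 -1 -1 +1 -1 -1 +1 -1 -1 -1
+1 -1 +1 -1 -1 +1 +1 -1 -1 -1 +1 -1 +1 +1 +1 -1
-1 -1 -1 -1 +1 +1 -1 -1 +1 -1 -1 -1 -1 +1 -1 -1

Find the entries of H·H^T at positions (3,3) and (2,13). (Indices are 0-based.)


Row 2 of H: [-1, 1, -1, 1, -1, 1, 1, -1, -1, -1, 1, -1, -1, -1, -1, 1].
Row 3 of H: [1, 1, 1, 1, 1, 1, -1, -1, 1, -1, -1, -1, 1, -1, 1, 1].
Row 13 of H: [1, 1, -1, -1, -1, -1, -1, -1, -1, 1, -1, -1, 1, -1, -1, -1].
(H·H^T)[3][3] = Σ_j H[3][j]·H[3][j] = (1)² + (1)² + (1)² + (1)² + (1)² + (1)² + (-1)² + (-1)² + (1)² + (-1)² + (-1)² + (-1)² + (1)² + (-1)² + (1)² + (1)² = 1 + 1 + 1 + 1 + 1 + 1 + 1 + 1 + 1 + 1 + 1 + 1 + 1 + 1 + 1 + 1 = 16.
(H·H^T)[2][13] = Σ_j H[2][j]·H[13][j] = (-1)·(1) + (1)·(1) + (-1)·(-1) + (1)·(-1) + (-1)·(-1) + (1)·(-1) + (1)·(-1) + (-1)·(-1) + (-1)·(-1) + (-1)·(1) + (1)·(-1) + (-1)·(-1) + (-1)·(1) + (-1)·(-1) + (-1)·(-1) + (1)·(-1) = -1 + 1 + 1 + -1 + 1 + -1 + -1 + 1 + 1 + -1 + -1 + 1 + -1 + 1 + 1 + -1 = 0.
So rows 2 and 13 are orthogonal; the diagonal entry equals n = 16.

(3,3) entry = 16; (2,13) entry = 0.


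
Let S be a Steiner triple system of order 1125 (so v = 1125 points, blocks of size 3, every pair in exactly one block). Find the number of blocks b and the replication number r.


An STS(v) is a 2-(v, 3, 1) BIBD: block size k = 3, λ = 1.
Replication: r(k − 1) = λ(v − 1) ⇒ r·2 = 1125 − 1 = 1124 ⇒ r = 562.
Block count: b = v(v − 1)/6 = 1125·1124/6 = 1264500/6 = 210750.
(Check via bk = vr: 210750·3 = 632250 = 1125·562 = 632250 ✓.)

r = 562, b = 210750.


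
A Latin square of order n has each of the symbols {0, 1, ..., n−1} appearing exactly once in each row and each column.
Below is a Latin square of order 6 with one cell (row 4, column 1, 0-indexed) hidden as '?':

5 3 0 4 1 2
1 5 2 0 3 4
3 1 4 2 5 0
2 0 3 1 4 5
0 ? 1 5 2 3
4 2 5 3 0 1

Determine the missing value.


Row 4 contains symbols [0, 1, 2, 3, 5] — missing [4].
Column 1 contains symbols [0, 1, 2, 3, 5] — missing [4].
The missing symbol must appear in both missing sets; intersection = [4].
Therefore the hidden value is 4.

Missing value = 4.


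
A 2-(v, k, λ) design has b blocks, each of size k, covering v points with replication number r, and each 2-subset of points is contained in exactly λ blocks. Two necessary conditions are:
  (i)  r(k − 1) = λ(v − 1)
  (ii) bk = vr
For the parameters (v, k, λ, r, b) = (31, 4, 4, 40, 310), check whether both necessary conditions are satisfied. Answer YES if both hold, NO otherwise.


Condition (i): r(k − 1) = 40·3 = 120; λ(v − 1) = 4·30 = 120. Match? YES.
Condition (ii): bk = 310·4 = 1240; vr = 31·40 = 1240. Match? YES.
Both conditions hold? YES.

YES


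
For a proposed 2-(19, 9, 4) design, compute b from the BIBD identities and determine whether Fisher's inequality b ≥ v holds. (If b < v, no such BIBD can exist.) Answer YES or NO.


b = λv(v − 1)/(k(k − 1)) = 4·19·18/(9·8) = 1368/72 = 19.
Compare with v = 19: b ≥ v, so Fisher's inequality holds.

YES


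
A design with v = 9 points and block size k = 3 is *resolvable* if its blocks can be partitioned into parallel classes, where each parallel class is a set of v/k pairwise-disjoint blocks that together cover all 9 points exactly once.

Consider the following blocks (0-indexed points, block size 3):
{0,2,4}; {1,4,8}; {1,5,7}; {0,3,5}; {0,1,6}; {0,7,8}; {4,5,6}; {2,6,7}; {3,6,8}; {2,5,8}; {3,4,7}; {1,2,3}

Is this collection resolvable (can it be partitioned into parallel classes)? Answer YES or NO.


v = 9, block size k = 3, number of blocks = 12.
For resolvability, blocks must partition into parallel classes of size v/k = 3.
Total blocks must therefore be a multiple of 3: 12 = 3·4 + 0 ⇒ divisible ✓.
Greedy packing gives 4 candidate class(es). Each should be a full parallel class (size 3, covers all 9 points).
  Class 1 (3 blocks): {0,2,4}; {1,5,7}; {3,6,8}. Points covered: [0, 1, 2, 3, 4, 5, 6, 7, 8].
  Class 2 (3 blocks): {1,4,8}; {0,3,5}; {2,6,7}. Points covered: [0, 1, 2, 3, 4, 5, 6, 7, 8].
  Class 3 (3 blocks): {0,1,6}; {2,5,8}; {3,4,7}. Points covered: [0, 1, 2, 3, 4, 5, 6, 7, 8].
  Class 4 (3 blocks): {0,7,8}; {4,5,6}; {1,2,3}. Points covered: [0, 1, 2, 3, 4, 5, 6, 7, 8].
All classes full (size 3)? YES. All classes cover every point? YES.
Resolvable? YES.

YES


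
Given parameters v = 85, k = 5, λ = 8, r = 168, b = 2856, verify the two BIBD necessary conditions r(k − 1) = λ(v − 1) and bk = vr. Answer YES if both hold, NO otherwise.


Condition (i): r(k − 1) = 168·4 = 672; λ(v − 1) = 8·84 = 672. Match? YES.
Condition (ii): bk = 2856·5 = 14280; vr = 85·168 = 14280. Match? YES.
Both conditions hold? YES.

YES


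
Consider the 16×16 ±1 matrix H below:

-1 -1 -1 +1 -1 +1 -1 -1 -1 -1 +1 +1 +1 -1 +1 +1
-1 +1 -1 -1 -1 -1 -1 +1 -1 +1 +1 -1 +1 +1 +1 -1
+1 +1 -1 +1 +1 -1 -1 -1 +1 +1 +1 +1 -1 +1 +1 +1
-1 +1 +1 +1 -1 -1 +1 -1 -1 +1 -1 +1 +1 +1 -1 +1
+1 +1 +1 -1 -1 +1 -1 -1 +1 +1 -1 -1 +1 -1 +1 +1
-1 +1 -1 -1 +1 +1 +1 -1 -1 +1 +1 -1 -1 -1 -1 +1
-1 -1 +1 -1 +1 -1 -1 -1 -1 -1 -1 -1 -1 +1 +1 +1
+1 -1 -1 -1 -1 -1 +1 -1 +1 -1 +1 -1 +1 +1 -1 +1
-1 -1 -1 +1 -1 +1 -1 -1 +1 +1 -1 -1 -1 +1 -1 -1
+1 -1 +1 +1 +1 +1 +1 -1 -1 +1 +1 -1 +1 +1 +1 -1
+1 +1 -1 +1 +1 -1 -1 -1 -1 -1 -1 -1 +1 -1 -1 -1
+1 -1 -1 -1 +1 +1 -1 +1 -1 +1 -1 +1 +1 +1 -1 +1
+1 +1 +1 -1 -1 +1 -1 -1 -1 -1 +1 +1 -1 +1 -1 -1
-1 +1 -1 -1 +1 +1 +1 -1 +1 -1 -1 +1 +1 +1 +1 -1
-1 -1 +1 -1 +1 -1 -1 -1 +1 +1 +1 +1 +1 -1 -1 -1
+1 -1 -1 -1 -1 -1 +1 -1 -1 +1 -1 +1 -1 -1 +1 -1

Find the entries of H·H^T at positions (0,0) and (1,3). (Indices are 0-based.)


Row 0 of H: [-1, -1, -1, 1, -1, 1, -1, -1, -1, -1, 1, 1, 1, -1, 1, 1].
Row 1 of H: [-1, 1, -1, -1, -1, -1, -1, 1, -1, 1, 1, -1, 1, 1, 1, -1].
Row 3 of H: [-1, 1, 1, 1, -1, -1, 1, -1, -1, 1, -1, 1, 1, 1, -1, 1].
(H·H^T)[0][0] = Σ_j H[0][j]·H[0][j] = (-1)² + (-1)² + (-1)² + (1)² + (-1)² + (1)² + (-1)² + (-1)² + (-1)² + (-1)² + (1)² + (1)² + (1)² + (-1)² + (1)² + (1)² = 1 + 1 + 1 + 1 + 1 + 1 + 1 + 1 + 1 + 1 + 1 + 1 + 1 + 1 + 1 + 1 = 16.
(H·H^T)[1][3] = Σ_j H[1][j]·H[3][j] = (-1)·(-1) + (1)·(1) + (-1)·(1) + (-1)·(1) + (-1)·(-1) + (-1)·(-1) + (-1)·(1) + (1)·(-1) + (-1)·(-1) + (1)·(1) + (1)·(-1) + (-1)·(1) + (1)·(1) + (1)·(1) + (1)·(-1) + (-1)·(1) = 1 + 1 + -1 + -1 + 1 + 1 + -1 + -1 + 1 + 1 + -1 + -1 + 1 + 1 + -1 + -1 = 0.
So rows 1 and 3 are orthogonal; the diagonal entry equals n = 16.

(0,0) entry = 16; (1,3) entry = 0.


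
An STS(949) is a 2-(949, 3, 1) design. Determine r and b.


An STS(v) is a 2-(v, 3, 1) BIBD: block size k = 3, λ = 1.
Replication: r(k − 1) = λ(v − 1) ⇒ r·2 = 949 − 1 = 948 ⇒ r = 474.
Block count: b = v(v − 1)/6 = 949·948/6 = 899652/6 = 149942.
(Check via bk = vr: 149942·3 = 449826 = 949·474 = 449826 ✓.)

r = 474, b = 149942.


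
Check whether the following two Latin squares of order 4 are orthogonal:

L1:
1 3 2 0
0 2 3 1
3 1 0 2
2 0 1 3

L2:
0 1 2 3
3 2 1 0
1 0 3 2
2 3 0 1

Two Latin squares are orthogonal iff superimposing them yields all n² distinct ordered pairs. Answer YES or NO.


Form the n² = 16 superimposed pairs (L1[i][j], L2[i][j]), row by row (rows and columns indexed from 0):
row 0: (1,0) (3,1) (2,2) (0,3)
row 1: (0,3) (2,2) (3,1) (1,0)
row 2: (3,1) (1,0) (0,3) (2,2)
row 3: (2,2) (0,3) (1,0) (3,1)
Orthogonality requires all 16 pairs distinct.
But the pair (0,3) repeats: cell (0,3) has L1 = 0, L2 = 3, and cell (1,0) has L1 = 0, L2 = 3.
A repeated pair means some other pair never occurs (only 4 distinct pairs out of 16), so the squares are not orthogonal.
Conclusion: NO.

NO


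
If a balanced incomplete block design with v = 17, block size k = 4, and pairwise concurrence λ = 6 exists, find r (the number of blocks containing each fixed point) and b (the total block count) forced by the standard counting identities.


Any 2-(v, k, λ) BIBD satisfies two necessary conditions:
  (i)  Each point sits in r blocks, and counting incidences through any fixed point gives r(k − 1) = λ(v − 1), so r = λ(v − 1)/(k − 1).
  (ii) Total incidences bk = vr, so b = vr/k.
Step 1: r = λ(v − 1)/(k − 1) = 6·(17 − 1)/(4 − 1) = 6·16/3 = 96/3 = 32.
Step 2: b = vr/k = 17·32/4 = 544/4 = 136.
Check integrality: r = 32 ∈ Z ✓, b = 136 ∈ Z ✓.
(These identities are necessary conditions: they determine r and b for any design with these parameters, but do not by themselves prove that one exists.)

r = 32, b = 136.


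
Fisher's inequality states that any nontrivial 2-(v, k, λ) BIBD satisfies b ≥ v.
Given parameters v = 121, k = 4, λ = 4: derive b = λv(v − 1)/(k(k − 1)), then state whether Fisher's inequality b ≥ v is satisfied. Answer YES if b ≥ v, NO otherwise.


b = λv(v − 1)/(k(k − 1)) = 4·121·120/(4·3) = 58080/12 = 4840.
Compare with v = 121: b ≥ v, so Fisher's inequality holds.

YES


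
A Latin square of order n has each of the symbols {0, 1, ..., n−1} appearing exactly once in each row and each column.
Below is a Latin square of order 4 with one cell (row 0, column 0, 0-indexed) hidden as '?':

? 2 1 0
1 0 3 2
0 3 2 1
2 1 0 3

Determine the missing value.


Row 0 contains symbols [0, 1, 2] — missing [3].
Column 0 contains symbols [0, 1, 2] — missing [3].
The missing symbol must appear in both missing sets; intersection = [3].
Therefore the hidden value is 3.

Missing value = 3.


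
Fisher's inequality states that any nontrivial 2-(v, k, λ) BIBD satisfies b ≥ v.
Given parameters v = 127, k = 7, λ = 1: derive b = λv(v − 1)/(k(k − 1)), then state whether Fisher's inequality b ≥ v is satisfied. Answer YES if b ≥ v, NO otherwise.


b = λv(v − 1)/(k(k − 1)) = 1·127·126/(7·6) = 16002/42 = 381.
Compare with v = 127: b ≥ v, so Fisher's inequality holds.

YES


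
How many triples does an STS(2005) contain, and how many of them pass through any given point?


An STS(v) is a 2-(v, 3, 1) BIBD: block size k = 3, λ = 1.
Replication: r(k − 1) = λ(v − 1) ⇒ r·2 = 2005 − 1 = 2004 ⇒ r = 1002.
Block count: b = v(v − 1)/6 = 2005·2004/6 = 4018020/6 = 669670.

r = 1002, b = 669670.


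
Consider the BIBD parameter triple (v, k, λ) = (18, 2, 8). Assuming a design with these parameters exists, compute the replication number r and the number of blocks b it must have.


Any 2-(v, k, λ) BIBD satisfies two necessary conditions:
  (i)  Each point sits in r blocks, and counting incidences through any fixed point gives r(k − 1) = λ(v − 1), so r = λ(v − 1)/(k − 1).
  (ii) Total incidences bk = vr, so b = vr/k.
Step 1: r = λ(v − 1)/(k − 1) = 8·(18 − 1)/(2 − 1) = 8·17/1 = 136/1 = 136.
Step 2: b = vr/k = 18·136/2 = 2448/2 = 1224.
Check integrality: r = 136 ∈ Z ✓, b = 1224 ∈ Z ✓.
(These identities are necessary conditions: they determine r and b for any design with these parameters, but do not by themselves prove that one exists.)

r = 136, b = 1224.


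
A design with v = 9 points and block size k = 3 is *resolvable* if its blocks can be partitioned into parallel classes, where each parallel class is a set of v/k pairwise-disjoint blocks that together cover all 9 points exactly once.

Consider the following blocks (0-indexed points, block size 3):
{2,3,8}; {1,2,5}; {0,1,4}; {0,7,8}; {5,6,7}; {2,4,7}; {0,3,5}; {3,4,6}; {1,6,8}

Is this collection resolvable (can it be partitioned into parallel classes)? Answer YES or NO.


v = 9, block size k = 3, number of blocks = 9.
For resolvability, blocks must partition into parallel classes of size v/k = 3.
Total blocks must therefore be a multiple of 3: 9 = 3·3 + 0 ⇒ divisible ✓.
Greedy packing gives 3 candidate class(es). Each should be a full parallel class (size 3, covers all 9 points).
  Class 1 (3 blocks): {2,3,8}; {0,1,4}; {5,6,7}. Points covered: [0, 1, 2, 3, 4, 5, 6, 7, 8].
  Class 2 (3 blocks): {1,2,5}; {0,7,8}; {3,4,6}. Points covered: [0, 1, 2, 3, 4, 5, 6, 7, 8].
  Class 3 (3 blocks): {2,4,7}; {0,3,5}; {1,6,8}. Points covered: [0, 1, 2, 3, 4, 5, 6, 7, 8].
All classes full (size 3)? YES. All classes cover every point? YES.
Resolvable? YES.

YES


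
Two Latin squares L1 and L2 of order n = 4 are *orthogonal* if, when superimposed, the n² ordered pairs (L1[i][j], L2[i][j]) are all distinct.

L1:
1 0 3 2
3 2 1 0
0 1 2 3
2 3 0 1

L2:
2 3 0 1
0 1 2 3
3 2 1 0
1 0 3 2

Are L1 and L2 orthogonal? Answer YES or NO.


Form the n² = 16 superimposed pairs (L1[i][j], L2[i][j]), row by row (rows and columns indexed from 0):
row 0: (1,2) (0,3) (3,0) (2,1)
row 1: (3,0) (2,1) (1,2) (0,3)
row 2: (0,3) (1,2) (2,1) (3,0)
row 3: (2,1) (3,0) (0,3) (1,2)
Orthogonality requires all 16 pairs distinct.
But the pair (3,0) repeats: cell (0,2) has L1 = 3, L2 = 0, and cell (1,0) has L1 = 3, L2 = 0.
A repeated pair means some other pair never occurs (only 4 distinct pairs out of 16), so the squares are not orthogonal.
Conclusion: NO.

NO


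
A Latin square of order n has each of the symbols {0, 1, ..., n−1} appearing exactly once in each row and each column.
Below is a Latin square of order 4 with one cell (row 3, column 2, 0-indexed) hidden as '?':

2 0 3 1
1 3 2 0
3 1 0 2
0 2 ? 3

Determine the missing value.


Row 3 contains symbols [0, 2, 3] — missing [1].
Column 2 contains symbols [0, 2, 3] — missing [1].
The missing symbol must appear in both missing sets; intersection = [1].
Therefore the hidden value is 1.

Missing value = 1.


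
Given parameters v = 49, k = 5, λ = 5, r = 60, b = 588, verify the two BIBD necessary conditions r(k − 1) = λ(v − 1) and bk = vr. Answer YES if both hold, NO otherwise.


Condition (i): r(k − 1) = 60·4 = 240; λ(v − 1) = 5·48 = 240. Match? YES.
Condition (ii): bk = 588·5 = 2940; vr = 49·60 = 2940. Match? YES.
Both conditions hold? YES.

YES
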